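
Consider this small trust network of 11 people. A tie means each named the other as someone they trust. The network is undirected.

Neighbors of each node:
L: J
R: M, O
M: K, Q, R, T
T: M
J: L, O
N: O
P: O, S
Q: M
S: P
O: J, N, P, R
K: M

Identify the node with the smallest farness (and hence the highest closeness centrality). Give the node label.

Farness (sum of distances to all others) for each node — J:26, K:32, L:35, M:23, N:28, O:19, P:26, Q:32, R:20, S:35, T:32.
The smallest farness is 19, for O, so O has the highest closeness.

O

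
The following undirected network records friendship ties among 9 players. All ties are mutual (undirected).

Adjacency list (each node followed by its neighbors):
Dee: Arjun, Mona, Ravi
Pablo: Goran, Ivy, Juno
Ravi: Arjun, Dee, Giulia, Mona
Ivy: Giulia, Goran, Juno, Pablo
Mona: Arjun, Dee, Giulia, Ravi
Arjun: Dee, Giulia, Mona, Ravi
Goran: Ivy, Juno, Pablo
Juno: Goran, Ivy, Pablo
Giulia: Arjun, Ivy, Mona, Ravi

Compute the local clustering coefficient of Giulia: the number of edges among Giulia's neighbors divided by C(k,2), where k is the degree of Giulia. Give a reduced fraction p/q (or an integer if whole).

Giulia's neighbors: Arjun, Ivy, Mona, and Ravi (k = 4).
Possible neighbor pairs: C(4,2) = 6. Edges among them: Arjun–Mona, Arjun–Ravi, Mona–Ravi → e = 3.
Clustering(Giulia) = 3/6 = 1/2.

1/2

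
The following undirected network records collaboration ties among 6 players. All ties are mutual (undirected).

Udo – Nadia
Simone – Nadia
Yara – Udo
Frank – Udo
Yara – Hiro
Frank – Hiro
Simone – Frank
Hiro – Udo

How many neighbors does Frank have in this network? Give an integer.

Frank is directly tied to Hiro, Simone, and Udo. That is 3 neighbors, so the degree of Frank is 3.

3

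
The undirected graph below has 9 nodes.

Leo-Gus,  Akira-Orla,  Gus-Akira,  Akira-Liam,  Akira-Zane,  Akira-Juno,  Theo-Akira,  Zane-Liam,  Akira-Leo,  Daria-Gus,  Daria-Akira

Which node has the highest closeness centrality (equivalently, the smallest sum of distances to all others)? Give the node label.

Farness (sum of distances to all others) for each node — Akira:8, Daria:14, Gus:13, Juno:15, Leo:14, Liam:14, Orla:15, Theo:15, Zane:14.
The smallest farness is 8, for Akira, so Akira has the highest closeness.

Akira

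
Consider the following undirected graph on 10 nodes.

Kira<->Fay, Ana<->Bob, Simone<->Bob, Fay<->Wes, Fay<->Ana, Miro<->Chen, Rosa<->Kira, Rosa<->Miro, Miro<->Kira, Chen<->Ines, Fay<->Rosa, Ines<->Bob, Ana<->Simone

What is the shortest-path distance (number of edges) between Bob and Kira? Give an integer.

3

One shortest route is Bob – Ana – Fay – Kira, which uses 3 edges, and at distance 2 from Bob we only reach {Chen, Fay}, which does not include Kira. So d(Bob,Kira) = 3.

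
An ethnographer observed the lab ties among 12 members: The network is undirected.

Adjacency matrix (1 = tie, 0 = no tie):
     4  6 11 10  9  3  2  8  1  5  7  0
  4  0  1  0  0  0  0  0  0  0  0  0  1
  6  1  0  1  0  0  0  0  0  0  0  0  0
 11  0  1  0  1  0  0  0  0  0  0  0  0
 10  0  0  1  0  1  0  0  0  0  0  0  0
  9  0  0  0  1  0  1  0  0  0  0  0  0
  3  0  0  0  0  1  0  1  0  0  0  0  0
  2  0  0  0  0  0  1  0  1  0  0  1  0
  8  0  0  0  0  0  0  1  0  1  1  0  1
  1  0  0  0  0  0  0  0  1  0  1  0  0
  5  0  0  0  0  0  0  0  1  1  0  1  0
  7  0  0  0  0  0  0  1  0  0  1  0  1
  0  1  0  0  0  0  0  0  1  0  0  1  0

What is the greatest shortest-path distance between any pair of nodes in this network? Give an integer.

5

Eccentricity of each node (its greatest distance to any other): 0:4, 1:5, 2:4, 3:4, 4:4, 5:5, 6:4, 7:4, 8:4, 9:4, 10:5, 11:5.
The maximum eccentricity is 5, realized for instance by the pair 11–1 via 11 – 6 – 4 – 0 – 8 – 1. So the diameter is 5.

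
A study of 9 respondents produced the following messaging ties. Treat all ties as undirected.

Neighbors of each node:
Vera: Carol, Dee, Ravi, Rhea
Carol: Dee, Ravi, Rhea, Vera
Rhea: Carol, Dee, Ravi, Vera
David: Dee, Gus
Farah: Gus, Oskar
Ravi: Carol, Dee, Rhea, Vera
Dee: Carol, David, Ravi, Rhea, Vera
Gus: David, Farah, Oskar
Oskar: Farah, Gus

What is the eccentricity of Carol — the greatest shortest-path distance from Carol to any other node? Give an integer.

4

Distances from Carol: David:2, Dee:1, Farah:4, Gus:3, Oskar:4, Ravi:1, Rhea:1, Vera:1.
The largest is 4 (to Farah and Oskar), so the eccentricity of Carol is 4.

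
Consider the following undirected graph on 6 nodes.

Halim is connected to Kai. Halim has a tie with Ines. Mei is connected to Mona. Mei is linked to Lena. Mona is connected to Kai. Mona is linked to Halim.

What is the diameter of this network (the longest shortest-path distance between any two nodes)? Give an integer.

Eccentricity of each node (its greatest distance to any other): Halim:3, Ines:4, Kai:3, Lena:4, Mei:3, Mona:2.
The maximum eccentricity is 4, realized for instance by the pair Ines–Lena via Ines – Halim – Mona – Mei – Lena. So the diameter is 4.

4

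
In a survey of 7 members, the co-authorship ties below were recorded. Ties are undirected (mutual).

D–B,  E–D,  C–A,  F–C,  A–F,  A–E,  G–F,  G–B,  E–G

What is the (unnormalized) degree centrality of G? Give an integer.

3

G is directly tied to B, E, and F. That is 3 neighbors, so the degree of G is 3.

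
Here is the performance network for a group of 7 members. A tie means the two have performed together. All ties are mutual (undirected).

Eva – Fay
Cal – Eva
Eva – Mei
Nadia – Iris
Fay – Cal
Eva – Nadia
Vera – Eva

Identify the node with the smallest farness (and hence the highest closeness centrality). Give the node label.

Eva

Farness (sum of distances to all others) for each node — Cal:11, Eva:7, Fay:11, Iris:15, Mei:12, Nadia:10, Vera:12.
The smallest farness is 7, for Eva, so Eva has the highest closeness.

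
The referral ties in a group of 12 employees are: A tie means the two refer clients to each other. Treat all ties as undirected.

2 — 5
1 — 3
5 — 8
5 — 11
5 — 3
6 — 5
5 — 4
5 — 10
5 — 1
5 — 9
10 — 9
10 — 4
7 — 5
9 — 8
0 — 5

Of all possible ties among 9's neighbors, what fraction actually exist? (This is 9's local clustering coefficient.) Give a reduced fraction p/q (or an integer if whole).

9's neighbors: 5, 8, and 10 (k = 3).
Possible neighbor pairs: C(3,2) = 3. Edges among them: 5–8, 5–10 → e = 2.
Clustering(9) = 2/3.

2/3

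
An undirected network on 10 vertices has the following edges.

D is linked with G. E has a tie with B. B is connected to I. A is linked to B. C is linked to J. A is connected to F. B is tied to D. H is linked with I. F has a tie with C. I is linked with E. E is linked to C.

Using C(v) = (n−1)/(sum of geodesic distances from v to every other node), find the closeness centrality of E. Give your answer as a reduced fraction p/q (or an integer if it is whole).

Distances from E: A:2, B:1, C:1, D:2, F:2, G:3, H:2, I:1, J:2. Sum = 16.
n = 10, so closeness = 9/16.

9/16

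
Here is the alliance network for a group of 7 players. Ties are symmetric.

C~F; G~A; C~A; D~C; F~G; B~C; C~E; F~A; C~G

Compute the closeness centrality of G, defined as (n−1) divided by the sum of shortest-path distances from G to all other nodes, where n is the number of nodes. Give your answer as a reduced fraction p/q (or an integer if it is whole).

Distances from G: A:1, B:2, C:1, D:2, E:2, F:1. Sum = 9.
n = 7, so closeness = 6/9 = 2/3.

2/3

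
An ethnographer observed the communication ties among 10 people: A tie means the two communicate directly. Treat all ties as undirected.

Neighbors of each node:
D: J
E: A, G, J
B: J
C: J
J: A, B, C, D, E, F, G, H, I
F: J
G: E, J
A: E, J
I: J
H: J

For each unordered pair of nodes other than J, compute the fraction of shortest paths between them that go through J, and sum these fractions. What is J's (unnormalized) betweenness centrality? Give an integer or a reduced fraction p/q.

67/2

Pairs whose geodesics pass through J — B–D: 1; B–I: 1; B–H: 1; B–G: 1; B–C: 1; B–F: 1; B–A: 1; B–E: 1; D–I: 1; D–H: 1; D–G: 1; D–C: 1; D–F: 1; D–A: 1 … (+20 more pairs).
All other pairs contribute 0.
Summing the contributions gives betweenness(J) = 67/2.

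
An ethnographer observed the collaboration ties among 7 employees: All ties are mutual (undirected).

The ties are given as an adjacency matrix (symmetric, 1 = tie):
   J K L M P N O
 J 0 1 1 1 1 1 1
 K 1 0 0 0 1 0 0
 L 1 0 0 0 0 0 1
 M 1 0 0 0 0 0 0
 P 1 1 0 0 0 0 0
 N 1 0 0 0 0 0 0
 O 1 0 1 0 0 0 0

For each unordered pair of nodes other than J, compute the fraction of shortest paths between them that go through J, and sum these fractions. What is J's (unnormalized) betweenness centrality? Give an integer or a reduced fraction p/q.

13

Pairs whose geodesics pass through J — K–L: 1; K–M: 1; K–N: 1; K–O: 1; L–M: 1; L–P: 1; L–N: 1; M–P: 1; M–N: 1; M–O: 1; P–N: 1; P–O: 1; N–O: 1.
All other pairs contribute 0.
Summing the contributions gives betweenness(J) = 13.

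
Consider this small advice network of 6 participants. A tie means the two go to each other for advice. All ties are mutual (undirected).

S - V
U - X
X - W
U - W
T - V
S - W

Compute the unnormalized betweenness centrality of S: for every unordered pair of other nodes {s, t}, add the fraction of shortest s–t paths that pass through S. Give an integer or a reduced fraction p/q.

Pairs whose geodesics pass through S — V–U: 1; V–W: 1; V–X: 1; T–U: 1; T–W: 1; T–X: 1.
All other pairs contribute 0.
Summing the contributions gives betweenness(S) = 6.

6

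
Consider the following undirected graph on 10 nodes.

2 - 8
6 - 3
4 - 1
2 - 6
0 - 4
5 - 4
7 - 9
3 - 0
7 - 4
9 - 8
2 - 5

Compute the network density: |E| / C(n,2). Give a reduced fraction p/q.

11/45

There are 11 edges and 10 nodes, so the maximum possible is C(10,2) = 45.
Density = 11/45.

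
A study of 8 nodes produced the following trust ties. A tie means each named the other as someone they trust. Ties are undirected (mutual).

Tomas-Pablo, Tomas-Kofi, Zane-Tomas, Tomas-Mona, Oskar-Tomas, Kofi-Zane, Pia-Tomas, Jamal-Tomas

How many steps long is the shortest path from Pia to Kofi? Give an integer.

2

One shortest route is Pia – Tomas – Kofi, which uses 2 edges, and Pia and Kofi are not directly tied, so nothing shorter exists. So d(Pia,Kofi) = 2.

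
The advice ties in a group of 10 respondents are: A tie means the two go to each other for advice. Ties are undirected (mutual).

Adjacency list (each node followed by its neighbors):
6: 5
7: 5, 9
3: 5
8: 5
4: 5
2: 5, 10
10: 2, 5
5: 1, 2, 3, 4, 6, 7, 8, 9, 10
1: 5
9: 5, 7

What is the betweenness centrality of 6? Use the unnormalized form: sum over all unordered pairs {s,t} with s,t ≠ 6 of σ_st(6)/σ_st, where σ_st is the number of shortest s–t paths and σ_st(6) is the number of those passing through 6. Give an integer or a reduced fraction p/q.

0

No shortest path between any pair of other nodes passes through 6.
Summing the contributions gives betweenness(6) = 0.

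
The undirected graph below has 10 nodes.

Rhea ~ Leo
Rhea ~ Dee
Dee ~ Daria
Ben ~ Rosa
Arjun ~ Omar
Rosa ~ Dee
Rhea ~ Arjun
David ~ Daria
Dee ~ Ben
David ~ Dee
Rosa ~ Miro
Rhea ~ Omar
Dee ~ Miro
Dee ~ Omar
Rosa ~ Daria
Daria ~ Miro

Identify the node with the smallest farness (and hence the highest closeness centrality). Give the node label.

Dee

Farness (sum of distances to all others) for each node — Arjun:21, Ben:18, Daria:16, David:18, Dee:11, Leo:22, Miro:17, Omar:15, Rhea:14, Rosa:16.
The smallest farness is 11, for Dee, so Dee has the highest closeness.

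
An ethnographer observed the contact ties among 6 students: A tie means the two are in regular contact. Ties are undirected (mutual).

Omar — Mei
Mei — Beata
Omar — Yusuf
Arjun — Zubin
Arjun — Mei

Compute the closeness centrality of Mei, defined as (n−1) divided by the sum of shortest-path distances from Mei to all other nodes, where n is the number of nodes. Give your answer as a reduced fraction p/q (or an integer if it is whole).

Distances from Mei: Arjun:1, Beata:1, Omar:1, Yusuf:2, Zubin:2. Sum = 7.
n = 6, so closeness = 5/7.

5/7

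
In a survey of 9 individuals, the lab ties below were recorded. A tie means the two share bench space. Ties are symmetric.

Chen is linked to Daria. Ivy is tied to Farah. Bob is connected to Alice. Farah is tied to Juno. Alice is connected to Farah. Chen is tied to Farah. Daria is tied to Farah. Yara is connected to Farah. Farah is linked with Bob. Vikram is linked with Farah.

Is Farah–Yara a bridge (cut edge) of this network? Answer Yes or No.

Yes

Without the Farah–Yara edge there is no alternate route between Farah and Yara, so the network disconnects. It is a bridge.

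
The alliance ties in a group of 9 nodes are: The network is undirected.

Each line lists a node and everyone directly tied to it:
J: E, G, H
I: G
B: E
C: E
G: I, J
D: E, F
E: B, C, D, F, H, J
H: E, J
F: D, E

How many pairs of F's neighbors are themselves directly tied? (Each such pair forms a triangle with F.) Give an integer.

F's neighbors: D and E.
Neighbor pairs that are themselves tied: F–D–E. Each forms one triangle with F, for 1 in total.

1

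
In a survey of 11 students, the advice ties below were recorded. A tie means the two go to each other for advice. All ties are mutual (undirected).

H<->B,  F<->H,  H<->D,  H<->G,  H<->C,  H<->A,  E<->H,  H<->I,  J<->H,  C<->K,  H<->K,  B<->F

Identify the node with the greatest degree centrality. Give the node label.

H

Degrees — A:1, B:2, C:2, D:1, E:1, F:2, G:1, H:10, I:1, J:1, K:2.
The maximum is 10, attained only by H.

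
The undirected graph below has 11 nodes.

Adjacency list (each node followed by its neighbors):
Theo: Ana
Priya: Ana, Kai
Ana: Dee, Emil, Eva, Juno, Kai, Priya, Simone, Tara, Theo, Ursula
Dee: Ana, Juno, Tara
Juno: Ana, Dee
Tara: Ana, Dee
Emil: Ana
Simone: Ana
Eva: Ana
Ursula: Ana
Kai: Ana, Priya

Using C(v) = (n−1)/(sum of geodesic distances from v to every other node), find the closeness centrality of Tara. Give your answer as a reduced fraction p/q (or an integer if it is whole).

Distances from Tara: Ana:1, Dee:1, Emil:2, Eva:2, Juno:2, Kai:2, Priya:2, Simone:2, Theo:2, Ursula:2. Sum = 18.
n = 11, so closeness = 10/18 = 5/9.

5/9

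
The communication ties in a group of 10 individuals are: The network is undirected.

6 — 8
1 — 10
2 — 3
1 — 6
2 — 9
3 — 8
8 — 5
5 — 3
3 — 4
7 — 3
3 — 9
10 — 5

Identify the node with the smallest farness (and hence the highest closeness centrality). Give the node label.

3

Farness (sum of distances to all others) for each node — 1:25, 2:20, 3:13, 4:21, 5:15, 6:20, 7:21, 8:15, 9:20, 10:20.
The smallest farness is 13, for 3, so 3 has the highest closeness.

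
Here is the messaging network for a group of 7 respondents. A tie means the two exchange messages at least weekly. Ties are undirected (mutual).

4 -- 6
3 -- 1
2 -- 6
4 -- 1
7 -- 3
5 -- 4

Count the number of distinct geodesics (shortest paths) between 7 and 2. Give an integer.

1

The shortest distance is 5, and the only length-5 path is 7–3–1–4–6–2. So there is exactly 1 shortest path.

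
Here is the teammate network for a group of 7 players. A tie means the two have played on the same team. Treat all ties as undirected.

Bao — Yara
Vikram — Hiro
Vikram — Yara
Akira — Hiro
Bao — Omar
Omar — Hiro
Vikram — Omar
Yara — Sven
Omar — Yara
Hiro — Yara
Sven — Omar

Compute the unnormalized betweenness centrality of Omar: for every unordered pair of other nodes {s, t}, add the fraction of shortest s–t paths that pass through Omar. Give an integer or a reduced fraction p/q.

7/2

Pairs whose geodesics pass through Omar — Akira–Bao: 1/2; Akira–Sven: 1/2; Bao–Vikram: 1/2; Bao–Sven: 1/2; Bao–Hiro: 1/2; Vikram–Sven: 1/2; Sven–Hiro: 1/2.
All other pairs contribute 0.
Summing the contributions gives betweenness(Omar) = 7/2.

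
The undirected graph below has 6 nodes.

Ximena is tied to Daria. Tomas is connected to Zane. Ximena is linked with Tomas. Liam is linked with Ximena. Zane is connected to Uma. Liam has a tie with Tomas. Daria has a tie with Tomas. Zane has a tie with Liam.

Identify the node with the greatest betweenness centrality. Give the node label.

Zane

Unnormalized betweenness of each node: Daria:0, Liam:1, Tomas:7/2, Uma:0, Ximena:1/2, Zane:4.
Zane has the largest value, 4, making it the main broker — the node through which the most shortest paths run.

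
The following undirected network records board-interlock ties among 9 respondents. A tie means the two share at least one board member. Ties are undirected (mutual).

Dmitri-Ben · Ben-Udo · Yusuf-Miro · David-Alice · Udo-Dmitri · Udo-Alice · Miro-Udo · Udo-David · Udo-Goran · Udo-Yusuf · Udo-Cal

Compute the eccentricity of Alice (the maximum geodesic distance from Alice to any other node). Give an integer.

Distances from Alice: Ben:2, Cal:2, David:1, Dmitri:2, Goran:2, Miro:2, Udo:1, Yusuf:2.
The largest is 2 (to Miro, Yusuf, Dmitri, Ben, Goran, and Cal), so the eccentricity of Alice is 2.

2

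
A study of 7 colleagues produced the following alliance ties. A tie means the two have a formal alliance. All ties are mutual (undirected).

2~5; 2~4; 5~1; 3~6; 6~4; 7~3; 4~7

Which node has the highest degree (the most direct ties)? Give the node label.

4

Degrees — 1:1, 2:2, 3:2, 4:3, 5:2, 6:2, 7:2.
The maximum is 3, attained only by 4.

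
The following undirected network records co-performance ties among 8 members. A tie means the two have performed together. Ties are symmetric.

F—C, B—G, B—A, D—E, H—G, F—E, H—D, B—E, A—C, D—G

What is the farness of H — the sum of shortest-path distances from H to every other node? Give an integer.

Distances from H: A:3, B:2, C:4, D:1, E:2, F:3, G:1.
Sum = 3 + 2 + 4 + 1 + 2 + 3 + 1 = 16.

16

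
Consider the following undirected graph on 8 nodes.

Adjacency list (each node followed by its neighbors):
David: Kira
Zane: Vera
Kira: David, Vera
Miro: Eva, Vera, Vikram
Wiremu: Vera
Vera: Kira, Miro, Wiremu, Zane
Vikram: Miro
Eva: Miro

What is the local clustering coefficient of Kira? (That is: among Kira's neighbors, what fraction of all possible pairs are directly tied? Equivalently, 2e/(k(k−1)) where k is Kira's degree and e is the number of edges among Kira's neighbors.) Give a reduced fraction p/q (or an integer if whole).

0

Kira's neighbors: David and Vera (k = 2).
Possible neighbor pairs: C(2,2) = 1. Edges among them: none → e = 0.
Clustering(Kira) = 0/1.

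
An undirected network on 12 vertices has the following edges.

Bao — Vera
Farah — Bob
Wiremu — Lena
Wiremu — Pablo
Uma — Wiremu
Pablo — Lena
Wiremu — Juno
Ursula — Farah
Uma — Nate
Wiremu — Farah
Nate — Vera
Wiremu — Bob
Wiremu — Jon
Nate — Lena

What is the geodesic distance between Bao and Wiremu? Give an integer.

4

One shortest route is Bao – Vera – Nate – Lena – Wiremu, which uses 4 edges, and at distance 3 from Bao we only reach {Lena, Uma}, which does not include Wiremu. So d(Bao,Wiremu) = 4.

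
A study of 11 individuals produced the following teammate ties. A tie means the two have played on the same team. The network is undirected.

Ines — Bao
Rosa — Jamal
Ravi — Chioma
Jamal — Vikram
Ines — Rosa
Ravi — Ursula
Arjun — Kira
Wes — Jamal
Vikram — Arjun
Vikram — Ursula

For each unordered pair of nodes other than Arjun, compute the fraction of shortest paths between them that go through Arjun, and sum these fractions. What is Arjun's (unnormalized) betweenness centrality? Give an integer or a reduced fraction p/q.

9

Pairs whose geodesics pass through Arjun — Ines–Kira: 1; Vikram–Kira: 1; Bao–Kira: 1; Kira–Rosa: 1; Kira–Jamal: 1; Kira–Ravi: 1; Kira–Wes: 1; Kira–Ursula: 1; Kira–Chioma: 1.
All other pairs contribute 0.
Summing the contributions gives betweenness(Arjun) = 9.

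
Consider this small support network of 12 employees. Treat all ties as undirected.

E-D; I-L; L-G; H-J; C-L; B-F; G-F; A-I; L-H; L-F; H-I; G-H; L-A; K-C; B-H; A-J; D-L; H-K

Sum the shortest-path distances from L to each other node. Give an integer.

Distances from L: A:1, B:2, C:1, D:1, E:2, F:1, G:1, H:1, I:1, J:2, K:2.
Sum = 1 + 2 + 1 + 1 + 2 + 1 + 1 + 1 + 1 + 2 + 2 = 15.

15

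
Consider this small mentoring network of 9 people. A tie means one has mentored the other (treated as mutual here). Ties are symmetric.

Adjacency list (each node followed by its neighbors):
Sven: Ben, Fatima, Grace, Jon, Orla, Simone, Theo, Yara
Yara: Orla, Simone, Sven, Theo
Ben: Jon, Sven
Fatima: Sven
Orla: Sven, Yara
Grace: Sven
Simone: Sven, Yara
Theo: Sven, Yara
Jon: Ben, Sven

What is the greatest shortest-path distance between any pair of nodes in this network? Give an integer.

2

Eccentricity of each node (its greatest distance to any other): Ben:2, Fatima:2, Grace:2, Jon:2, Orla:2, Simone:2, Sven:1, Theo:2, Yara:2.
The maximum eccentricity is 2, realized for instance by the pair Fatima–Theo via Fatima – Sven – Theo. So the diameter is 2.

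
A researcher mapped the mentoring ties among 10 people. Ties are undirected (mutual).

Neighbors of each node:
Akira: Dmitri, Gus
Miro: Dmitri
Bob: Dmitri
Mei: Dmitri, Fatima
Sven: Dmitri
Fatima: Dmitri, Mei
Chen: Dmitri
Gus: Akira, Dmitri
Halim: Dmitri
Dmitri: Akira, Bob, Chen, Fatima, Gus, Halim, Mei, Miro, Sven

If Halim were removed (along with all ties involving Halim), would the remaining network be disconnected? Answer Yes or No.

No

Even without Halim, every remaining node can still reach every other (the residual graph is connected), so Halim is not a cut vertex.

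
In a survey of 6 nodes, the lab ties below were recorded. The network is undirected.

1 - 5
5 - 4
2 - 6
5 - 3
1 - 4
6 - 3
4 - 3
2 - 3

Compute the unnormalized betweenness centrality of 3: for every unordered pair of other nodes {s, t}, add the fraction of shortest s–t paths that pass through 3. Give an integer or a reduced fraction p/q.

Pairs whose geodesics pass through 3 — 4–6: 1; 4–2: 1; 1–6: 2/2; 1–2: 2/2; 5–6: 1; 5–2: 1.
All other pairs contribute 0.
Summing the contributions gives betweenness(3) = 6.

6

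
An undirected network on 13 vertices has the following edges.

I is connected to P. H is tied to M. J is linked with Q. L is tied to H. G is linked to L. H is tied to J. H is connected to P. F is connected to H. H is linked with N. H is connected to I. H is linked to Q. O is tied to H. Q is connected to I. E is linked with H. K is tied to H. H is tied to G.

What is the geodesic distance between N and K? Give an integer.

2

One shortest route is N – H – K, which uses 2 edges, and N and K are not directly tied, so nothing shorter exists. So d(N,K) = 2.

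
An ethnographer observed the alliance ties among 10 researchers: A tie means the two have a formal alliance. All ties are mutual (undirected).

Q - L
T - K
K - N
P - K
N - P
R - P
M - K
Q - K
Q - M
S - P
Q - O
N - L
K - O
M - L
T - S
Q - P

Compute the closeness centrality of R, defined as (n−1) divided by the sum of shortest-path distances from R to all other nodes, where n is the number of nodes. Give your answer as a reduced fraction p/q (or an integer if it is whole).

3/7

Distances from R: K:2, L:3, M:3, N:2, O:3, P:1, Q:2, S:2, T:3. Sum = 21.
n = 10, so closeness = 9/21 = 3/7.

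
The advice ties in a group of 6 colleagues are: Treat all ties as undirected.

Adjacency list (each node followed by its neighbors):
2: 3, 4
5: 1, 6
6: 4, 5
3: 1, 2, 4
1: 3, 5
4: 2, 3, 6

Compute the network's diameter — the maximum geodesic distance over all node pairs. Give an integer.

3

Eccentricity of each node (its greatest distance to any other): 1:2, 2:3, 3:2, 4:2, 5:3, 6:2.
The maximum eccentricity is 3, realized for instance by the pair 5–2 via 5 – 1 – 3 – 2. So the diameter is 3.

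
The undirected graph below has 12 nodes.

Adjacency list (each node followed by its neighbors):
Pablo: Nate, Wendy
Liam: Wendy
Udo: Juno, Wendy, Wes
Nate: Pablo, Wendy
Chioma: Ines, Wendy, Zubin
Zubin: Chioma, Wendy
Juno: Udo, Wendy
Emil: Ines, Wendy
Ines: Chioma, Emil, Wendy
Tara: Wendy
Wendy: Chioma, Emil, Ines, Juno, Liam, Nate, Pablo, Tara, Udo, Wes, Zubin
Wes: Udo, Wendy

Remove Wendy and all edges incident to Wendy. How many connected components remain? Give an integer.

Without Wendy, the remaining ties split the others into: {Nate, Pablo}; {Juno, Udo, Wes}; {Chioma, Emil, Ines, Zubin}; {Liam}; {Tara}.
That's 5 separate components.

5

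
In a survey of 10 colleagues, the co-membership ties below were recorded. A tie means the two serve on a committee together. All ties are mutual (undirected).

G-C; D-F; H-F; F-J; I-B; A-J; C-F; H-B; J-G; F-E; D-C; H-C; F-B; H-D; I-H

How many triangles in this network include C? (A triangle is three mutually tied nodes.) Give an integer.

C's neighbors: D, F, G, and H.
Neighbor pairs that are themselves tied: C–D–F; C–D–H; C–F–H. Each forms one triangle with C, for 3 in total.

3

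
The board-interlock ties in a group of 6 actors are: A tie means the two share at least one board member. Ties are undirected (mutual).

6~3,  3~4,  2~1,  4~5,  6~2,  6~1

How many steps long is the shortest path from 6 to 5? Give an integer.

One shortest route is 6 – 3 – 4 – 5, which uses 3 edges, and at distance 2 from 6 we only reach {4}, which does not include 5. So d(6,5) = 3.

3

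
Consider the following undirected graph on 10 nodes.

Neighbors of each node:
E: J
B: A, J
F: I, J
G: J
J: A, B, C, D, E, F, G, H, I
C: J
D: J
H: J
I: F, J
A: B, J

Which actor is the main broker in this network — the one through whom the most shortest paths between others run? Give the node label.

Unnormalized betweenness of each node: A:0, B:0, C:0, D:0, E:0, F:0, G:0, H:0, I:0, J:34.
J has the largest value, 34, making it the main broker — the node through which the most shortest paths run.

J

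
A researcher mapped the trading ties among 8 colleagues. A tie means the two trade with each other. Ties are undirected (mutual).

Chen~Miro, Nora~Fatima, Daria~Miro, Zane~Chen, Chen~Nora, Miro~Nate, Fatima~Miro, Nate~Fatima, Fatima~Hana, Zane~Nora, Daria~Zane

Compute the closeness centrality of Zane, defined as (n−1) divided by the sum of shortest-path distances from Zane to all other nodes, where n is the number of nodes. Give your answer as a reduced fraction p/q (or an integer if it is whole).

Distances from Zane: Chen:1, Daria:1, Fatima:2, Hana:3, Miro:2, Nate:3, Nora:1. Sum = 13.
n = 8, so closeness = 7/13.

7/13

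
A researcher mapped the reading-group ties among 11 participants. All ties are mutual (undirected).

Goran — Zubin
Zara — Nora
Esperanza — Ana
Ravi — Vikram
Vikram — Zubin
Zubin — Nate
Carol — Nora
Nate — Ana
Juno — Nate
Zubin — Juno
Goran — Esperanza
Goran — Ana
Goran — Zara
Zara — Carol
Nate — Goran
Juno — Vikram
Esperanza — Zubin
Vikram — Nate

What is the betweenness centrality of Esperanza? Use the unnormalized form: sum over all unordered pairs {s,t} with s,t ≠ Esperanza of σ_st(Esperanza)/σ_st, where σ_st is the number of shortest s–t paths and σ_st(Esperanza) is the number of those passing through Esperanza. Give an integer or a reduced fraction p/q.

Pairs whose geodesics pass through Esperanza — Zubin–Ana: 1/3.
All other pairs contribute 0.
Summing the contributions gives betweenness(Esperanza) = 1/3.

1/3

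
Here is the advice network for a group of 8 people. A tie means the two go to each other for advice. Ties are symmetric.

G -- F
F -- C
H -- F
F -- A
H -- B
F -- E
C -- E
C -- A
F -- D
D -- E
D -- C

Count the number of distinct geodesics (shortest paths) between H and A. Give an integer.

The shortest distance is 2, and the only length-2 path is H–F–A. So there is exactly 1 shortest path.

1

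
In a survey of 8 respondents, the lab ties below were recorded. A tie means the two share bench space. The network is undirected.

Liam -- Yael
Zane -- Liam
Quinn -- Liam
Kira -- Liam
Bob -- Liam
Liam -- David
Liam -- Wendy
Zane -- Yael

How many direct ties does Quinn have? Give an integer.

Quinn is directly tied to Liam. That is 1 neighbor, so the degree of Quinn is 1.

1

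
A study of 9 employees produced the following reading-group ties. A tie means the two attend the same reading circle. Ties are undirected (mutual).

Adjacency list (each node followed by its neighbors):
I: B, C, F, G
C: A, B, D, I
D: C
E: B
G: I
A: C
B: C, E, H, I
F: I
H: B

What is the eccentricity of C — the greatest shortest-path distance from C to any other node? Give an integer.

Distances from C: A:1, B:1, D:1, E:2, F:2, G:2, H:2, I:1.
The largest is 2 (to E, H, G, and F), so the eccentricity of C is 2.

2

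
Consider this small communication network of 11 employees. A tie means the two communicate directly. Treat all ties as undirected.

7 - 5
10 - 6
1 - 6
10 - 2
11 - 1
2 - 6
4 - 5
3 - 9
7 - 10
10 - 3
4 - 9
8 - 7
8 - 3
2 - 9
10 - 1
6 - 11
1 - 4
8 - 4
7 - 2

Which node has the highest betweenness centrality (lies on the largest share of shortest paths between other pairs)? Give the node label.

4

Unnormalized betweenness of each node: 1:89/12, 2:53/12, 3:7/4, 4:103/12, 5:1/2, 6:11/3, 7:17/3, 8:2, 9:9/4, 10:31/4, 11:0.
4 has the largest value, 103/12, making it the main broker — the node through which the most shortest paths run.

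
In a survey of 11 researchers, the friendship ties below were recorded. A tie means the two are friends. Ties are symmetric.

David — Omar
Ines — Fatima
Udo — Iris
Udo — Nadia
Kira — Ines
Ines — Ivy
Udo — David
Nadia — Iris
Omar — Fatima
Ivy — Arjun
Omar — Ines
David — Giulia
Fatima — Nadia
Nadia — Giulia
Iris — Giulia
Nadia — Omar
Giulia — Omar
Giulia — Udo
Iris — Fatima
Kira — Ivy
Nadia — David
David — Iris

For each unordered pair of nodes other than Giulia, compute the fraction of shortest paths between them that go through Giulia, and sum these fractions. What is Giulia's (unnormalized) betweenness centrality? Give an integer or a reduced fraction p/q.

Pairs whose geodesics pass through Giulia — Iris–Omar: 1/4; Omar–Udo: 1/3; Udo–Kira: 1/5; Udo–Ivy: 1/5; Udo–Arjun: 1/5; Udo–Ines: 1/5.
All other pairs contribute 0.
Summing the contributions gives betweenness(Giulia) = 83/60.

83/60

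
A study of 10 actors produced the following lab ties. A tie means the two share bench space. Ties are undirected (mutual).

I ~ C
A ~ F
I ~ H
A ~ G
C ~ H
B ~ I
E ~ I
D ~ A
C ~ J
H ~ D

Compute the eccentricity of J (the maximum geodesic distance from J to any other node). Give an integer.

5

Distances from J: A:4, B:3, C:1, D:3, E:3, F:5, G:5, H:2, I:2.
The largest is 5 (to G and F), so the eccentricity of J is 5.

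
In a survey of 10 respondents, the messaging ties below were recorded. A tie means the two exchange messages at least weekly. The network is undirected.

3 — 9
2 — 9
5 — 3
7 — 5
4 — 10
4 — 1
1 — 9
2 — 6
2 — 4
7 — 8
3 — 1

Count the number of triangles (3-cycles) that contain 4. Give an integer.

4's neighbors are 1, 2, and 10, but none of them are tied to each other, so no triangle contains 4.

0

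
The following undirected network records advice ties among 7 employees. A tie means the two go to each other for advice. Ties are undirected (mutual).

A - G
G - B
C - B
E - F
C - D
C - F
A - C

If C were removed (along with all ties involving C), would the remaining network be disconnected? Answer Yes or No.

Removing C leaves {A, B, and G} with no path to {E and F}, so the network splits into 3 components. C is a cut vertex.

Yes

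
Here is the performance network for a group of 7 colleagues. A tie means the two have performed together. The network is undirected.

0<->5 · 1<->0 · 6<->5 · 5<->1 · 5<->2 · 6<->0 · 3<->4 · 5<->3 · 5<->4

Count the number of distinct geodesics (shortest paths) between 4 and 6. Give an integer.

The shortest distance is 2, and the only length-2 path is 4–5–6. So there is exactly 1 shortest path.

1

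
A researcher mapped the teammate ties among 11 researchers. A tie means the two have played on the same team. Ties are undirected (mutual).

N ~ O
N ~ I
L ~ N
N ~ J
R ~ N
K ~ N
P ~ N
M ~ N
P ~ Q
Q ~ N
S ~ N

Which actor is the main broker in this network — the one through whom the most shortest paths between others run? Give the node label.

N

Unnormalized betweenness of each node: I:0, J:0, K:0, L:0, M:0, N:44, O:0, P:0, Q:0, R:0, S:0.
N has the largest value, 44, making it the main broker — the node through which the most shortest paths run.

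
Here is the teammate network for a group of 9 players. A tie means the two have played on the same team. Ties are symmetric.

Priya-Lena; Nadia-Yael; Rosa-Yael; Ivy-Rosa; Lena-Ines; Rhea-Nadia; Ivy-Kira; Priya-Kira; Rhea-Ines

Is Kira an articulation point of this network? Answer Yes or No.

No

Even without Kira, every remaining node can still reach every other (the residual graph is connected), so Kira is not a cut vertex.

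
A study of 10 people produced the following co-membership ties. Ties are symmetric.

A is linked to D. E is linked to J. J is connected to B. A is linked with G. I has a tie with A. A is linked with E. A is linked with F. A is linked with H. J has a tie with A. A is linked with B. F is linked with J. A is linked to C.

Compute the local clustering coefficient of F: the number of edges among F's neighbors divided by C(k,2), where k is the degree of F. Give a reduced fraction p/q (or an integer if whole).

F's neighbors: A and J (k = 2).
Possible neighbor pairs: C(2,2) = 1. Edges among them: A–J → e = 1.
Clustering(F) = 1/1.

1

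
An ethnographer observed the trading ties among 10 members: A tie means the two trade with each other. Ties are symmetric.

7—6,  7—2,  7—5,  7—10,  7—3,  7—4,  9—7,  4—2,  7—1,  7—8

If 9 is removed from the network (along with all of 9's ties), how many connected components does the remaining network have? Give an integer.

1

9's neighbors (7) remain reachable from one another through other ties, so the rest of the network stays in one piece.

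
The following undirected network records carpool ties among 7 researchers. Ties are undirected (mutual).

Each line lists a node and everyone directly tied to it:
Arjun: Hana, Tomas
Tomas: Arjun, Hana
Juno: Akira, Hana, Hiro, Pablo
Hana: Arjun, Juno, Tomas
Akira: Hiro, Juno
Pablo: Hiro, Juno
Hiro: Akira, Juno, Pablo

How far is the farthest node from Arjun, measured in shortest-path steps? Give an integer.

Distances from Arjun: Akira:3, Hana:1, Hiro:3, Juno:2, Pablo:3, Tomas:1.
The largest is 3 (to Pablo, Hiro, and Akira), so the eccentricity of Arjun is 3.

3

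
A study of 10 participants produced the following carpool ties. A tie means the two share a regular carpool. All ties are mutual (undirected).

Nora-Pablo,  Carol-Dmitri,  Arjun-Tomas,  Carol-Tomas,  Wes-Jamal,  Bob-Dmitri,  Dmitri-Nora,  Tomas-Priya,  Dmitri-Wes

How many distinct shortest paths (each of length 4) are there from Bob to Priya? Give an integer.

1

The shortest distance is 4, and the only length-4 path is Bob–Dmitri–Carol–Tomas–Priya. So there is exactly 1 shortest path.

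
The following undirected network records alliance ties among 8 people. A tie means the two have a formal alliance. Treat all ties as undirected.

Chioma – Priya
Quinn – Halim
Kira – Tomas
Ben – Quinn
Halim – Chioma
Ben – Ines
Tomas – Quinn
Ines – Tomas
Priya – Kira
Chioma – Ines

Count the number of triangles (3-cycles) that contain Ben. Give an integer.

Ben's neighbors are Ines and Quinn, but none of them are tied to each other, so no triangle contains Ben.

0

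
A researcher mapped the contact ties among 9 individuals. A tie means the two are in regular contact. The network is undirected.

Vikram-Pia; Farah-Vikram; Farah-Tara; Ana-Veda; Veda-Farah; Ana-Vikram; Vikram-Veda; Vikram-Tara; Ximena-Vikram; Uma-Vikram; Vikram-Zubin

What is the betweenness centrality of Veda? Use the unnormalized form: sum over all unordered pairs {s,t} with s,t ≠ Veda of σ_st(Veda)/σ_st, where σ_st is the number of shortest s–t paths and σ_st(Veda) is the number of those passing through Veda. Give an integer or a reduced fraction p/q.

Pairs whose geodesics pass through Veda — Ana–Farah: 1/2.
All other pairs contribute 0.
Summing the contributions gives betweenness(Veda) = 1/2.

1/2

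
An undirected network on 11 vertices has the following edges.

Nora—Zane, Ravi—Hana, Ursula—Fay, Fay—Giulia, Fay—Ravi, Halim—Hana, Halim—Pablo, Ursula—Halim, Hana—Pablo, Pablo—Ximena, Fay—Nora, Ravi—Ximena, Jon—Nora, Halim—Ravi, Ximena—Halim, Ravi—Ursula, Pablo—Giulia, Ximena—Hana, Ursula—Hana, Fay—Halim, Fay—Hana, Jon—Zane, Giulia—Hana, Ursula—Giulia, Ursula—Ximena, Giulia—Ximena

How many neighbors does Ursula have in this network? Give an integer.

6

Ursula is directly tied to Fay, Giulia, Halim, Hana, Ravi, and Ximena. That is 6 neighbors, so the degree of Ursula is 6.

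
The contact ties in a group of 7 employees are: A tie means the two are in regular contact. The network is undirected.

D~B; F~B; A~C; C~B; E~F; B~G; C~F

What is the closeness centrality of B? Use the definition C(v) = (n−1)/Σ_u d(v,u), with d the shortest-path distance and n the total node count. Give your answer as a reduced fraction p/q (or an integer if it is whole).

3/4

Distances from B: A:2, C:1, D:1, E:2, F:1, G:1. Sum = 8.
n = 7, so closeness = 6/8 = 3/4.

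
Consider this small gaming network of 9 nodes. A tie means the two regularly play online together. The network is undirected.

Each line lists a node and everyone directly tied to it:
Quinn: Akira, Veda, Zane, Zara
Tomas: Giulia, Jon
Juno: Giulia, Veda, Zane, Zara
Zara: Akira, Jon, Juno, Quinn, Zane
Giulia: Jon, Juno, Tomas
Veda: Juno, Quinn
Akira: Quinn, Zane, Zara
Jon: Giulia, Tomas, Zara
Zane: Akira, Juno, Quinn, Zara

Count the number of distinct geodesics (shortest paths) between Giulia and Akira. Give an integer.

3

The shortest distance is 3. The length-3 paths are: Giulia–Jon–Zara–Akira; Giulia–Juno–Zara–Akira; Giulia–Juno–Zane–Akira.
That gives 3 distinct shortest paths.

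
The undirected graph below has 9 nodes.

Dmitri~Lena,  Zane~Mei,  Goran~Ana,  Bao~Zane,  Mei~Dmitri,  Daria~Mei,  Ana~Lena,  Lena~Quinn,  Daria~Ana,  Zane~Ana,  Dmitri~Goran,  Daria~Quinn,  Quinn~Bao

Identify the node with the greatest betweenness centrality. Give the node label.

Ana

Unnormalized betweenness of each node: Ana:37/6, Bao:1, Daria:7/3, Dmitri:17/6, Goran:1/2, Lena:19/6, Mei:3, Quinn:3, Zane:4.
Ana has the largest value, 37/6, making it the main broker — the node through which the most shortest paths run.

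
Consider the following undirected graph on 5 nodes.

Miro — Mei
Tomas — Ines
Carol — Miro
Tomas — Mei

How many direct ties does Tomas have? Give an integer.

Tomas is directly tied to Ines and Mei. That is 2 neighbors, so the degree of Tomas is 2.

2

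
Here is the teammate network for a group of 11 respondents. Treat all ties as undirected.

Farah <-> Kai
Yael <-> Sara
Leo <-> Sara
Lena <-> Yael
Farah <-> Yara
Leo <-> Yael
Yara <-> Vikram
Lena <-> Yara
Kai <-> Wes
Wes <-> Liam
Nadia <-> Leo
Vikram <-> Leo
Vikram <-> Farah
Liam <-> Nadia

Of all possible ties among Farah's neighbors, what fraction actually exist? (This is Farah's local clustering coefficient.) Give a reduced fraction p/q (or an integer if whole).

1/3

Farah's neighbors: Kai, Vikram, and Yara (k = 3).
Possible neighbor pairs: C(3,2) = 3. Edges among them: Vikram–Yara → e = 1.
Clustering(Farah) = 1/3.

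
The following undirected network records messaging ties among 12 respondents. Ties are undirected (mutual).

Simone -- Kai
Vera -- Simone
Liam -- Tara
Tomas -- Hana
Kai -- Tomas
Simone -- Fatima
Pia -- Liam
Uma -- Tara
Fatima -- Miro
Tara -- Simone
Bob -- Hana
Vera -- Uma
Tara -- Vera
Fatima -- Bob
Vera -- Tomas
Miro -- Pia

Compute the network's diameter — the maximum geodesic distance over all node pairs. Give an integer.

4

Eccentricity of each node (its greatest distance to any other): Bob:4, Fatima:3, Hana:4, Kai:4, Liam:4, Miro:4, Pia:4, Simone:3, Tara:3, Tomas:4, Uma:4, Vera:3.
The maximum eccentricity is 4, realized for instance by the pair Uma–Miro via Uma – Tara – Liam – Pia – Miro. So the diameter is 4.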